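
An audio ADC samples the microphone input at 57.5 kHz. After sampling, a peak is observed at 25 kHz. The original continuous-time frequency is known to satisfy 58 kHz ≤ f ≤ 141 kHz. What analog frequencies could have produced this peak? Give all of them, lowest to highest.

82.5 kHz, 90 kHz, 140 kHz

Frequencies that alias to 25 kHz are k·fs ± 25 kHz for integer k ≥ 0.
k=0: 25 kHz.
k=1: 32.5 kHz, 82.5 kHz.
k=2: 90 kHz, 140 kHz.
k=3: 147.5 kHz, 197.5 kHz.
Within [58 kHz, 141 kHz]: 82.5 kHz, 90 kHz, 140 kHz.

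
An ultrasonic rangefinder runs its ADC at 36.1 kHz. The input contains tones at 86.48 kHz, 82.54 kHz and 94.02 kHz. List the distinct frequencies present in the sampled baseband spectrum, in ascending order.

10.34 kHz, 14.28 kHz

fs/2 = 18.05 kHz.
86.48 kHz mod fs = 14.28 kHz.
14.28 kHz ≤ fs/2 = 18.05 kHz, appears at 14.28 kHz.
82.54 kHz mod fs = 10.34 kHz.
10.34 kHz ≤ fs/2 = 18.05 kHz, appears at 10.34 kHz.
94.02 kHz mod fs = 21.82 kHz.
21.82 kHz > fs/2 = 18.05 kHz, folds to fs − 21.82 kHz = 14.28 kHz.
Distinct values: {10.34 kHz, 14.28 kHz}.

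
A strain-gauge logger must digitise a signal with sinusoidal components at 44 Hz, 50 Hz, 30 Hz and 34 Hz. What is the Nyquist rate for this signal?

100 Hz

Highest-frequency component: 50 Hz.
Nyquist rate = 2 × 50 Hz = 100 Hz.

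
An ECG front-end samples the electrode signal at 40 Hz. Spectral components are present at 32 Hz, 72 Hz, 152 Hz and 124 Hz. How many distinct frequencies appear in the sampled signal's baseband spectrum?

2

fs/2 = 20 Hz.
32 Hz > fs/2 = 20 Hz, folds to fs − 32 Hz = 8 Hz.
72 Hz mod fs = 32 Hz.
32 Hz > fs/2 = 20 Hz, folds to fs − 32 Hz = 8 Hz.
152 Hz mod fs = 32 Hz.
32 Hz > fs/2 = 20 Hz, folds to fs − 32 Hz = 8 Hz.
124 Hz mod fs = 4 Hz.
4 Hz ≤ fs/2 = 20 Hz, appears at 4 Hz.
Distinct values: {4 Hz, 8 Hz} → 2.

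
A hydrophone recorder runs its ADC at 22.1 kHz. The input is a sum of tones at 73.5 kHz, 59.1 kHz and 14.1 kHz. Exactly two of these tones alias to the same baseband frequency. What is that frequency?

fs/2 = 11.05 kHz.
73.5 kHz mod fs = 7.2 kHz.
7.2 kHz ≤ fs/2 = 11.05 kHz, appears at 7.2 kHz.
59.1 kHz mod fs = 14.9 kHz.
14.9 kHz > fs/2 = 11.05 kHz, folds to fs − 14.9 kHz = 7.2 kHz.
14.1 kHz > fs/2 = 11.05 kHz, folds to fs − 14.1 kHz = 8 kHz.
59.1 kHz and 73.5 kHz both map to 7.2 kHz.

7.2 kHz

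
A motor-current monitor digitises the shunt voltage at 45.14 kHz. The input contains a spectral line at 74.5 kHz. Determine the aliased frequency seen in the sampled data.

74.5 kHz mod fs = 29.36 kHz.
29.36 kHz > fs/2 = 22.57 kHz, folds to fs − 29.36 kHz = 15.78 kHz.

15.78 kHz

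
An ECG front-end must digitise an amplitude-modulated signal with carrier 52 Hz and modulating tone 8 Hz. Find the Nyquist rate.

AM sidebands sit at fc ± fm = 44 Hz and 60 Hz.
Highest-frequency component: 60 Hz.
Nyquist rate = 2 × 60 Hz = 120 Hz.

120 Hz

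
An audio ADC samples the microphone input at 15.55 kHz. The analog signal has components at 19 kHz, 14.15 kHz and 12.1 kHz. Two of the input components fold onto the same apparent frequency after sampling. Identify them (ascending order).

fs/2 = 7.775 kHz.
19 kHz mod fs = 3.45 kHz.
3.45 kHz ≤ fs/2 = 7.775 kHz, appears at 3.45 kHz.
14.15 kHz > fs/2 = 7.775 kHz, folds to fs − 14.15 kHz = 1.4 kHz.
12.1 kHz > fs/2 = 7.775 kHz, folds to fs − 12.1 kHz = 3.45 kHz.
12.1 kHz and 19 kHz both map to 3.45 kHz.

12.1 kHz, 19 kHz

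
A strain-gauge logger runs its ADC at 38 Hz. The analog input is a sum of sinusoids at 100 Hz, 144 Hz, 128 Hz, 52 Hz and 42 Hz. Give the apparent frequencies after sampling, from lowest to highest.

4 Hz, 8 Hz, 14 Hz

fs/2 = 19 Hz.
100 Hz mod fs = 24 Hz.
24 Hz > fs/2 = 19 Hz, folds to fs − 24 Hz = 14 Hz.
144 Hz mod fs = 30 Hz.
30 Hz > fs/2 = 19 Hz, folds to fs − 30 Hz = 8 Hz.
128 Hz mod fs = 14 Hz.
14 Hz ≤ fs/2 = 19 Hz, appears at 14 Hz.
52 Hz mod fs = 14 Hz.
14 Hz ≤ fs/2 = 19 Hz, appears at 14 Hz.
42 Hz mod fs = 4 Hz.
4 Hz ≤ fs/2 = 19 Hz, appears at 4 Hz.
Distinct values: {4 Hz, 8 Hz, 14 Hz}.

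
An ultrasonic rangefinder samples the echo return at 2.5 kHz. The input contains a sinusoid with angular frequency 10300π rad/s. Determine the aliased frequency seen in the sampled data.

0.15 kHz

ω = 10300π rad/s → f = ω/(2π) = 5150 Hz = 5.15 kHz.
5.15 kHz mod fs = 0.15 kHz.
0.15 kHz ≤ fs/2 = 1.25 kHz, appears at 0.15 kHz.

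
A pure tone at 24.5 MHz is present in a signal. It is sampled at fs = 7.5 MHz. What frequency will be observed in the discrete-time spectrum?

24.5 MHz mod fs = 2 MHz.
2 MHz ≤ fs/2 = 3.75 MHz, appears at 2 MHz.

2 MHz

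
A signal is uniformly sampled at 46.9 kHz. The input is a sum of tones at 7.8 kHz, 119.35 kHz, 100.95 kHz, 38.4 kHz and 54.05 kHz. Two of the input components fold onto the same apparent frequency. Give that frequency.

7.15 kHz

fs/2 = 23.45 kHz.
7.8 kHz ≤ fs/2 = 23.45 kHz, passes unchanged.
119.35 kHz mod fs = 25.55 kHz.
25.55 kHz > fs/2 = 23.45 kHz, folds to fs − 25.55 kHz = 21.35 kHz.
100.95 kHz mod fs = 7.15 kHz.
7.15 kHz ≤ fs/2 = 23.45 kHz, appears at 7.15 kHz.
38.4 kHz > fs/2 = 23.45 kHz, folds to fs − 38.4 kHz = 8.5 kHz.
54.05 kHz mod fs = 7.15 kHz.
7.15 kHz ≤ fs/2 = 23.45 kHz, appears at 7.15 kHz.
54.05 kHz and 100.95 kHz both map to 7.15 kHz.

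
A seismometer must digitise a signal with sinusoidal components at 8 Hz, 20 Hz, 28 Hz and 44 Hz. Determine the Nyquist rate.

88 Hz

Highest-frequency component: 44 Hz.
Nyquist rate = 2 × 44 Hz = 88 Hz.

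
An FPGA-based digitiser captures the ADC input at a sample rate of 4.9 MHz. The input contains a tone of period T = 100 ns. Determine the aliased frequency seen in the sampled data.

T = 100 ns → f = 1/T = 10 MHz.
10 MHz mod fs = 0.2 MHz.
0.2 MHz ≤ fs/2 = 2.45 MHz, appears at 0.2 MHz.

0.2 MHz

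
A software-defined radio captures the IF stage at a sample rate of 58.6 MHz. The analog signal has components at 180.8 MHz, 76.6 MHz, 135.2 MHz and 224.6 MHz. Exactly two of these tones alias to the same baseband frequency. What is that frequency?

18 MHz

fs/2 = 29.3 MHz.
180.8 MHz mod fs = 5 MHz.
5 MHz ≤ fs/2 = 29.3 MHz, appears at 5 MHz.
76.6 MHz mod fs = 18 MHz.
18 MHz ≤ fs/2 = 29.3 MHz, appears at 18 MHz.
135.2 MHz mod fs = 18 MHz.
18 MHz ≤ fs/2 = 29.3 MHz, appears at 18 MHz.
224.6 MHz mod fs = 48.8 MHz.
48.8 MHz > fs/2 = 29.3 MHz, folds to fs − 48.8 MHz = 9.8 MHz.
76.6 MHz and 135.2 MHz both map to 18 MHz.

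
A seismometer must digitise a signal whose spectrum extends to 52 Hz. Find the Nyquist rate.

104 Hz

Nyquist rate = 2 × 52 Hz = 104 Hz.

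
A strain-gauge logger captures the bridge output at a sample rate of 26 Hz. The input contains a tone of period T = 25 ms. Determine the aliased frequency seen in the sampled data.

12 Hz

T = 25 ms → f = 1/T = 40 Hz.
40 Hz mod fs = 14 Hz.
14 Hz > fs/2 = 13 Hz, folds to fs − 14 Hz = 12 Hz.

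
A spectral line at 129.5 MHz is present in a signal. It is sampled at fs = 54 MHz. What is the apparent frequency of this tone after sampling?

21.5 MHz

129.5 MHz mod fs = 21.5 MHz.
21.5 MHz ≤ fs/2 = 27 MHz, appears at 21.5 MHz.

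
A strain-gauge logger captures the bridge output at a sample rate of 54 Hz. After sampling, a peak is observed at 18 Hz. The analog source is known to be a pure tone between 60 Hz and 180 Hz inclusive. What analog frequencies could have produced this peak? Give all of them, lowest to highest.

72 Hz, 90 Hz, 126 Hz, 144 Hz, 180 Hz

Frequencies that alias to 18 Hz are k·fs ± 18 Hz for integer k ≥ 0.
k=0: 18 Hz.
k=1: 36 Hz, 72 Hz.
k=2: 90 Hz, 126 Hz.
k=3: 144 Hz, 180 Hz.
k=4: 198 Hz, 234 Hz.
Within [60 Hz, 180 Hz]: 72 Hz, 90 Hz, 126 Hz, 144 Hz, 180 Hz.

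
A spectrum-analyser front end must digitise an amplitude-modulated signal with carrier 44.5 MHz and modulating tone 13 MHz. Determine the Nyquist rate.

115 MHz

AM sidebands sit at fc ± fm = 31.5 MHz and 57.5 MHz.
Highest-frequency component: 57.5 MHz.
Nyquist rate = 2 × 57.5 MHz = 115 MHz.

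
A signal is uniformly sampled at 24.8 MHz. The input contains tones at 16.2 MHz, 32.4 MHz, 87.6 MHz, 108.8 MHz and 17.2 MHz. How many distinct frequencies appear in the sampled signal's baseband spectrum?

fs/2 = 12.4 MHz.
16.2 MHz > fs/2 = 12.4 MHz, folds to fs − 16.2 MHz = 8.6 MHz.
32.4 MHz mod fs = 7.6 MHz.
7.6 MHz ≤ fs/2 = 12.4 MHz, appears at 7.6 MHz.
87.6 MHz mod fs = 13.2 MHz.
13.2 MHz > fs/2 = 12.4 MHz, folds to fs − 13.2 MHz = 11.6 MHz.
108.8 MHz mod fs = 9.6 MHz.
9.6 MHz ≤ fs/2 = 12.4 MHz, appears at 9.6 MHz.
17.2 MHz > fs/2 = 12.4 MHz, folds to fs − 17.2 MHz = 7.6 MHz.
Distinct values: {7.6 MHz, 8.6 MHz, 9.6 MHz, 11.6 MHz} → 4.

4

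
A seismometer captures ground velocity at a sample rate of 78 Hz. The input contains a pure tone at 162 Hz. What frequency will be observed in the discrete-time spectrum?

6 Hz

162 Hz mod fs = 6 Hz.
6 Hz ≤ fs/2 = 39 Hz, appears at 6 Hz.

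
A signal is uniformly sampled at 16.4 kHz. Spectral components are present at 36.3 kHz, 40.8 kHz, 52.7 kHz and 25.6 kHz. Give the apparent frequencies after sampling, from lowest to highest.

fs/2 = 8.2 kHz.
36.3 kHz mod fs = 3.5 kHz.
3.5 kHz ≤ fs/2 = 8.2 kHz, appears at 3.5 kHz.
40.8 kHz mod fs = 8 kHz.
8 kHz ≤ fs/2 = 8.2 kHz, appears at 8 kHz.
52.7 kHz mod fs = 3.5 kHz.
3.5 kHz ≤ fs/2 = 8.2 kHz, appears at 3.5 kHz.
25.6 kHz mod fs = 9.2 kHz.
9.2 kHz > fs/2 = 8.2 kHz, folds to fs − 9.2 kHz = 7.2 kHz.
Distinct values: {3.5 kHz, 7.2 kHz, 8 kHz}.

3.5 kHz, 7.2 kHz, 8 kHz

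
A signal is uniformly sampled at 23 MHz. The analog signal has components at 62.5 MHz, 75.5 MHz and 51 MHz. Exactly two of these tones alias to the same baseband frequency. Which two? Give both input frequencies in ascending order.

62.5 MHz, 75.5 MHz

fs/2 = 11.5 MHz.
62.5 MHz mod fs = 16.5 MHz.
16.5 MHz > fs/2 = 11.5 MHz, folds to fs − 16.5 MHz = 6.5 MHz.
75.5 MHz mod fs = 6.5 MHz.
6.5 MHz ≤ fs/2 = 11.5 MHz, appears at 6.5 MHz.
51 MHz mod fs = 5 MHz.
5 MHz ≤ fs/2 = 11.5 MHz, appears at 5 MHz.
62.5 MHz and 75.5 MHz both map to 6.5 MHz.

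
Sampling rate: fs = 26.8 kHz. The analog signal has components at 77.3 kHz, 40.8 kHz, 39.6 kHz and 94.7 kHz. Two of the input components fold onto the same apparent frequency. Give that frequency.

fs/2 = 13.4 kHz.
77.3 kHz mod fs = 23.7 kHz.
23.7 kHz > fs/2 = 13.4 kHz, folds to fs − 23.7 kHz = 3.1 kHz.
40.8 kHz mod fs = 14 kHz.
14 kHz > fs/2 = 13.4 kHz, folds to fs − 14 kHz = 12.8 kHz.
39.6 kHz mod fs = 12.8 kHz.
12.8 kHz ≤ fs/2 = 13.4 kHz, appears at 12.8 kHz.
94.7 kHz mod fs = 14.3 kHz.
14.3 kHz > fs/2 = 13.4 kHz, folds to fs − 14.3 kHz = 12.5 kHz.
39.6 kHz and 40.8 kHz both map to 12.8 kHz.

12.8 kHz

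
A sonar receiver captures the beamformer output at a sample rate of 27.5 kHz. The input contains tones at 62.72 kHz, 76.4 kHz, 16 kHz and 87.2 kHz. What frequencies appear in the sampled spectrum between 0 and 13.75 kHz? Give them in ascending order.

4.7 kHz, 6.1 kHz, 7.72 kHz, 11.5 kHz

fs/2 = 13.75 kHz.
62.72 kHz mod fs = 7.72 kHz.
7.72 kHz ≤ fs/2 = 13.75 kHz, appears at 7.72 kHz.
76.4 kHz mod fs = 21.4 kHz.
21.4 kHz > fs/2 = 13.75 kHz, folds to fs − 21.4 kHz = 6.1 kHz.
16 kHz > fs/2 = 13.75 kHz, folds to fs − 16 kHz = 11.5 kHz.
87.2 kHz mod fs = 4.7 kHz.
4.7 kHz ≤ fs/2 = 13.75 kHz, appears at 4.7 kHz.
Distinct values: {4.7 kHz, 6.1 kHz, 7.72 kHz, 11.5 kHz}.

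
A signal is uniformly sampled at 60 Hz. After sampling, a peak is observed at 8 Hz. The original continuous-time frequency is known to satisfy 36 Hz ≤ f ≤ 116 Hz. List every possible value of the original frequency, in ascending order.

Frequencies that alias to 8 Hz are k·fs ± 8 Hz for integer k ≥ 0.
k=0: 8 Hz.
k=1: 52 Hz, 68 Hz.
k=2: 112 Hz, 128 Hz.
k=3: 172 Hz, 188 Hz.
Within [36 Hz, 116 Hz]: 52 Hz, 68 Hz, 112 Hz.

52 Hz, 68 Hz, 112 Hz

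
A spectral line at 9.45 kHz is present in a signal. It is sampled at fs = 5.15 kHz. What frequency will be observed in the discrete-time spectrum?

0.85 kHz

9.45 kHz mod fs = 4.3 kHz.
4.3 kHz > fs/2 = 2.575 kHz, folds to fs − 4.3 kHz = 0.85 kHz.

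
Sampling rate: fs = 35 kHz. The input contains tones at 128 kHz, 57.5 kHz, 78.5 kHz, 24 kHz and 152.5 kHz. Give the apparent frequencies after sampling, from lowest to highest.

8.5 kHz, 11 kHz, 12 kHz, 12.5 kHz

fs/2 = 17.5 kHz.
128 kHz mod fs = 23 kHz.
23 kHz > fs/2 = 17.5 kHz, folds to fs − 23 kHz = 12 kHz.
57.5 kHz mod fs = 22.5 kHz.
22.5 kHz > fs/2 = 17.5 kHz, folds to fs − 22.5 kHz = 12.5 kHz.
78.5 kHz mod fs = 8.5 kHz.
8.5 kHz ≤ fs/2 = 17.5 kHz, appears at 8.5 kHz.
24 kHz > fs/2 = 17.5 kHz, folds to fs − 24 kHz = 11 kHz.
152.5 kHz mod fs = 12.5 kHz.
12.5 kHz ≤ fs/2 = 17.5 kHz, appears at 12.5 kHz.
Distinct values: {8.5 kHz, 11 kHz, 12 kHz, 12.5 kHz}.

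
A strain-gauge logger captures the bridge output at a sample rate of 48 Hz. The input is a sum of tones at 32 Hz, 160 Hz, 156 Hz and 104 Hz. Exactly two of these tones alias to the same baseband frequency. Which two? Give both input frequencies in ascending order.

fs/2 = 24 Hz.
32 Hz > fs/2 = 24 Hz, folds to fs − 32 Hz = 16 Hz.
160 Hz mod fs = 16 Hz.
16 Hz ≤ fs/2 = 24 Hz, appears at 16 Hz.
156 Hz mod fs = 12 Hz.
12 Hz ≤ fs/2 = 24 Hz, appears at 12 Hz.
104 Hz mod fs = 8 Hz.
8 Hz ≤ fs/2 = 24 Hz, appears at 8 Hz.
32 Hz and 160 Hz both map to 16 Hz.

32 Hz, 160 Hz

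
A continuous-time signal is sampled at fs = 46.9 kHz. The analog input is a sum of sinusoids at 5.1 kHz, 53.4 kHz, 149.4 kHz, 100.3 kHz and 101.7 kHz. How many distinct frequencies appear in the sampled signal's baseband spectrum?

4

fs/2 = 23.45 kHz.
5.1 kHz ≤ fs/2 = 23.45 kHz, passes unchanged.
53.4 kHz mod fs = 6.5 kHz.
6.5 kHz ≤ fs/2 = 23.45 kHz, appears at 6.5 kHz.
149.4 kHz mod fs = 8.7 kHz.
8.7 kHz ≤ fs/2 = 23.45 kHz, appears at 8.7 kHz.
100.3 kHz mod fs = 6.5 kHz.
6.5 kHz ≤ fs/2 = 23.45 kHz, appears at 6.5 kHz.
101.7 kHz mod fs = 7.9 kHz.
7.9 kHz ≤ fs/2 = 23.45 kHz, appears at 7.9 kHz.
Distinct values: {5.1 kHz, 6.5 kHz, 7.9 kHz, 8.7 kHz} → 4.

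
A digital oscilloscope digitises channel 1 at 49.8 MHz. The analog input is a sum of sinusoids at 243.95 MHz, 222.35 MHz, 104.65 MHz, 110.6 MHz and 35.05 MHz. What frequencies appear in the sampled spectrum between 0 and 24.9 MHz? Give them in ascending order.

5.05 MHz, 11 MHz, 14.75 MHz, 23.15 MHz

fs/2 = 24.9 MHz.
243.95 MHz mod fs = 44.75 MHz.
44.75 MHz > fs/2 = 24.9 MHz, folds to fs − 44.75 MHz = 5.05 MHz.
222.35 MHz mod fs = 23.15 MHz.
23.15 MHz ≤ fs/2 = 24.9 MHz, appears at 23.15 MHz.
104.65 MHz mod fs = 5.05 MHz.
5.05 MHz ≤ fs/2 = 24.9 MHz, appears at 5.05 MHz.
110.6 MHz mod fs = 11 MHz.
11 MHz ≤ fs/2 = 24.9 MHz, appears at 11 MHz.
35.05 MHz > fs/2 = 24.9 MHz, folds to fs − 35.05 MHz = 14.75 MHz.
Distinct values: {5.05 MHz, 11 MHz, 14.75 MHz, 23.15 MHz}.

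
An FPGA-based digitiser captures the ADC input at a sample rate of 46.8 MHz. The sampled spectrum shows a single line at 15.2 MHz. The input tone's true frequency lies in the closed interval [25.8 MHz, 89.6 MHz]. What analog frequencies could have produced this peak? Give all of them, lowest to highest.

31.6 MHz, 62 MHz, 78.4 MHz

Frequencies that alias to 15.2 MHz are k·fs ± 15.2 MHz for integer k ≥ 0.
k=0: 15.2 MHz.
k=1: 31.6 MHz, 62 MHz.
k=2: 78.4 MHz, 108.8 MHz.
k=3: 125.2 MHz, 155.6 MHz.
Within [25.8 MHz, 89.6 MHz]: 31.6 MHz, 62 MHz, 78.4 MHz.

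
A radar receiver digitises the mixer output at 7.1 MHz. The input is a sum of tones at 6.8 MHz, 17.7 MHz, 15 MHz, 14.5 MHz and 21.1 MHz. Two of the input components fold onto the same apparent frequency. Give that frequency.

fs/2 = 3.55 MHz.
6.8 MHz > fs/2 = 3.55 MHz, folds to fs − 6.8 MHz = 0.3 MHz.
17.7 MHz mod fs = 3.5 MHz.
3.5 MHz ≤ fs/2 = 3.55 MHz, appears at 3.5 MHz.
15 MHz mod fs = 0.8 MHz.
0.8 MHz ≤ fs/2 = 3.55 MHz, appears at 0.8 MHz.
14.5 MHz mod fs = 0.3 MHz.
0.3 MHz ≤ fs/2 = 3.55 MHz, appears at 0.3 MHz.
21.1 MHz mod fs = 6.9 MHz.
6.9 MHz > fs/2 = 3.55 MHz, folds to fs − 6.9 MHz = 0.2 MHz.
6.8 MHz and 14.5 MHz both map to 0.3 MHz.

0.3 MHz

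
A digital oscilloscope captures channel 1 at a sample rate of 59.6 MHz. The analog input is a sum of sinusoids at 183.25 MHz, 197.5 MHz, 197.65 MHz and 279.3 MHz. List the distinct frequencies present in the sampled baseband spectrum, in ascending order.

4.45 MHz, 18.7 MHz, 18.85 MHz

fs/2 = 29.8 MHz.
183.25 MHz mod fs = 4.45 MHz.
4.45 MHz ≤ fs/2 = 29.8 MHz, appears at 4.45 MHz.
197.5 MHz mod fs = 18.7 MHz.
18.7 MHz ≤ fs/2 = 29.8 MHz, appears at 18.7 MHz.
197.65 MHz mod fs = 18.85 MHz.
18.85 MHz ≤ fs/2 = 29.8 MHz, appears at 18.85 MHz.
279.3 MHz mod fs = 40.9 MHz.
40.9 MHz > fs/2 = 29.8 MHz, folds to fs − 40.9 MHz = 18.7 MHz.
Distinct values: {4.45 MHz, 18.7 MHz, 18.85 MHz}.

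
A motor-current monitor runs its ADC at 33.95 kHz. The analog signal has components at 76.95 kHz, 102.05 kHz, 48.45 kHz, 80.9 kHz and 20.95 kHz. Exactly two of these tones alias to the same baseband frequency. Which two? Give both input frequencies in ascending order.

20.95 kHz, 80.9 kHz

fs/2 = 16.975 kHz.
76.95 kHz mod fs = 9.05 kHz.
9.05 kHz ≤ fs/2 = 16.975 kHz, appears at 9.05 kHz.
102.05 kHz mod fs = 0.2 kHz.
0.2 kHz ≤ fs/2 = 16.975 kHz, appears at 0.2 kHz.
48.45 kHz mod fs = 14.5 kHz.
14.5 kHz ≤ fs/2 = 16.975 kHz, appears at 14.5 kHz.
80.9 kHz mod fs = 13 kHz.
13 kHz ≤ fs/2 = 16.975 kHz, appears at 13 kHz.
20.95 kHz > fs/2 = 16.975 kHz, folds to fs − 20.95 kHz = 13 kHz.
20.95 kHz and 80.9 kHz both map to 13 kHz.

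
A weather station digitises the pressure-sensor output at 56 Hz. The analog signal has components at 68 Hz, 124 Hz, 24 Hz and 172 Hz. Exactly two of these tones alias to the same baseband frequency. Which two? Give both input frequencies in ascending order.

fs/2 = 28 Hz.
68 Hz mod fs = 12 Hz.
12 Hz ≤ fs/2 = 28 Hz, appears at 12 Hz.
124 Hz mod fs = 12 Hz.
12 Hz ≤ fs/2 = 28 Hz, appears at 12 Hz.
24 Hz ≤ fs/2 = 28 Hz, passes unchanged.
172 Hz mod fs = 4 Hz.
4 Hz ≤ fs/2 = 28 Hz, appears at 4 Hz.
68 Hz and 124 Hz both map to 12 Hz.

68 Hz, 124 Hz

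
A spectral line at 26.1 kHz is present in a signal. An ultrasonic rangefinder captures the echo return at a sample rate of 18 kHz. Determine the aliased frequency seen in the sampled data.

26.1 kHz mod fs = 8.1 kHz.
8.1 kHz ≤ fs/2 = 9 kHz, appears at 8.1 kHz.

8.1 kHz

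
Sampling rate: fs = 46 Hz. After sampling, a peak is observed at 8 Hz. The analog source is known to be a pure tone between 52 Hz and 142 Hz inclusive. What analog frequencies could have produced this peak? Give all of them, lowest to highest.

54 Hz, 84 Hz, 100 Hz, 130 Hz

Frequencies that alias to 8 Hz are k·fs ± 8 Hz for integer k ≥ 0.
k=0: 8 Hz.
k=1: 38 Hz, 54 Hz.
k=2: 84 Hz, 100 Hz.
k=3: 130 Hz, 146 Hz.
k=4: 176 Hz, 192 Hz.
Within [52 Hz, 142 Hz]: 54 Hz, 84 Hz, 100 Hz, 130 Hz.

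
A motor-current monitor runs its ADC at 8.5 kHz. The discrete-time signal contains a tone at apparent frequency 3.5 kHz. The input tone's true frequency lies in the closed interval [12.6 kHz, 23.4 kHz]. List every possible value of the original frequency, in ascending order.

13.5 kHz, 20.5 kHz, 22 kHz

Frequencies that alias to 3.5 kHz are k·fs ± 3.5 kHz for integer k ≥ 0.
k=0: 3.5 kHz.
k=1: 5 kHz, 12 kHz.
k=2: 13.5 kHz, 20.5 kHz.
k=3: 22 kHz, 29 kHz.
k=4: 30.5 kHz, 37.5 kHz.
Within [12.6 kHz, 23.4 kHz]: 13.5 kHz, 20.5 kHz, 22 kHz.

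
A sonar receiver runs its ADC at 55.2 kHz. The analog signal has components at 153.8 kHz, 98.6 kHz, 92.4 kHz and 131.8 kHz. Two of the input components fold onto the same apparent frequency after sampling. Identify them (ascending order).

98.6 kHz, 153.8 kHz

fs/2 = 27.6 kHz.
153.8 kHz mod fs = 43.4 kHz.
43.4 kHz > fs/2 = 27.6 kHz, folds to fs − 43.4 kHz = 11.8 kHz.
98.6 kHz mod fs = 43.4 kHz.
43.4 kHz > fs/2 = 27.6 kHz, folds to fs − 43.4 kHz = 11.8 kHz.
92.4 kHz mod fs = 37.2 kHz.
37.2 kHz > fs/2 = 27.6 kHz, folds to fs − 37.2 kHz = 18 kHz.
131.8 kHz mod fs = 21.4 kHz.
21.4 kHz ≤ fs/2 = 27.6 kHz, appears at 21.4 kHz.
98.6 kHz and 153.8 kHz both map to 11.8 kHz.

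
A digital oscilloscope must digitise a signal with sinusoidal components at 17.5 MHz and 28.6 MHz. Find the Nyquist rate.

57.2 MHz

Highest-frequency component: 28.6 MHz.
Nyquist rate = 2 × 28.6 MHz = 57.2 MHz.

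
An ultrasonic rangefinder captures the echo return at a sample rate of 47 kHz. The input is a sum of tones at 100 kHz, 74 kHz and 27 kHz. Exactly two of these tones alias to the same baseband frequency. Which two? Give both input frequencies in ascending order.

fs/2 = 23.5 kHz.
100 kHz mod fs = 6 kHz.
6 kHz ≤ fs/2 = 23.5 kHz, appears at 6 kHz.
74 kHz mod fs = 27 kHz.
27 kHz > fs/2 = 23.5 kHz, folds to fs − 27 kHz = 20 kHz.
27 kHz > fs/2 = 23.5 kHz, folds to fs − 27 kHz = 20 kHz.
27 kHz and 74 kHz both map to 20 kHz.

27 kHz, 74 kHz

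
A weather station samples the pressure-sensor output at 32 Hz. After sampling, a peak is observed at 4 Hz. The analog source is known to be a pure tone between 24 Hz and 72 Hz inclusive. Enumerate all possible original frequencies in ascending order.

28 Hz, 36 Hz, 60 Hz, 68 Hz

Frequencies that alias to 4 Hz are k·fs ± 4 Hz for integer k ≥ 0.
k=0: 4 Hz.
k=1: 28 Hz, 36 Hz.
k=2: 60 Hz, 68 Hz.
k=3: 92 Hz, 100 Hz.
Within [24 Hz, 72 Hz]: 28 Hz, 36 Hz, 60 Hz, 68 Hz.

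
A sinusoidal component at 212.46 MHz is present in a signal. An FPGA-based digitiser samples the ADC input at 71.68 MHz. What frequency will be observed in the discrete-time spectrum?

212.46 MHz mod fs = 69.1 MHz.
69.1 MHz > fs/2 = 35.84 MHz, folds to fs − 69.1 MHz = 2.58 MHz.

2.58 MHz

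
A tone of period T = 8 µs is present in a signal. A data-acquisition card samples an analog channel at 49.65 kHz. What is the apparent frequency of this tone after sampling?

T = 8 µs → f = 1/T = 125 kHz.
125 kHz mod fs = 25.7 kHz.
25.7 kHz > fs/2 = 24.825 kHz, folds to fs − 25.7 kHz = 23.95 kHz.

23.95 kHz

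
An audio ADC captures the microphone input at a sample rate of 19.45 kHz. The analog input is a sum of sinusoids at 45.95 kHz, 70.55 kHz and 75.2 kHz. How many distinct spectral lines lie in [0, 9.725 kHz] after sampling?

3

fs/2 = 9.725 kHz.
45.95 kHz mod fs = 7.05 kHz.
7.05 kHz ≤ fs/2 = 9.725 kHz, appears at 7.05 kHz.
70.55 kHz mod fs = 12.2 kHz.
12.2 kHz > fs/2 = 9.725 kHz, folds to fs − 12.2 kHz = 7.25 kHz.
75.2 kHz mod fs = 16.85 kHz.
16.85 kHz > fs/2 = 9.725 kHz, folds to fs − 16.85 kHz = 2.6 kHz.
Distinct values: {2.6 kHz, 7.05 kHz, 7.25 kHz} → 3.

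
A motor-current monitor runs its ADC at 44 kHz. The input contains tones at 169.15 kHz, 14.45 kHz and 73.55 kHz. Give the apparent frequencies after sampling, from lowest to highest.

fs/2 = 22 kHz.
169.15 kHz mod fs = 37.15 kHz.
37.15 kHz > fs/2 = 22 kHz, folds to fs − 37.15 kHz = 6.85 kHz.
14.45 kHz ≤ fs/2 = 22 kHz, passes unchanged.
73.55 kHz mod fs = 29.55 kHz.
29.55 kHz > fs/2 = 22 kHz, folds to fs − 29.55 kHz = 14.45 kHz.
Distinct values: {6.85 kHz, 14.45 kHz}.

6.85 kHz, 14.45 kHz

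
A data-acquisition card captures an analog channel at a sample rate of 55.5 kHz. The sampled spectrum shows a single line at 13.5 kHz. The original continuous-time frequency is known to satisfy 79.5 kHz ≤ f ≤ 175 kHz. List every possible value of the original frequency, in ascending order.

97.5 kHz, 124.5 kHz, 153 kHz

Frequencies that alias to 13.5 kHz are k·fs ± 13.5 kHz for integer k ≥ 0.
k=0: 13.5 kHz.
k=1: 42 kHz, 69 kHz.
k=2: 97.5 kHz, 124.5 kHz.
k=3: 153 kHz, 180 kHz.
k=4: 208.5 kHz, 235.5 kHz.
Within [79.5 kHz, 175 kHz]: 97.5 kHz, 124.5 kHz, 153 kHz.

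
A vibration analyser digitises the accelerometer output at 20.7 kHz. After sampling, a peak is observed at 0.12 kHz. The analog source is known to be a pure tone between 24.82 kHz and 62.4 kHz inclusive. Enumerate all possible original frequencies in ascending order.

41.28 kHz, 41.52 kHz, 61.98 kHz, 62.22 kHz

Frequencies that alias to 0.12 kHz are k·fs ± 0.12 kHz for integer k ≥ 0.
k=0: 0.12 kHz.
k=1: 20.58 kHz, 20.82 kHz.
k=2: 41.28 kHz, 41.52 kHz.
k=3: 61.98 kHz, 62.22 kHz.
k=4: 82.68 kHz, 82.92 kHz.
Within [24.82 kHz, 62.4 kHz]: 41.28 kHz, 41.52 kHz, 61.98 kHz, 62.22 kHz.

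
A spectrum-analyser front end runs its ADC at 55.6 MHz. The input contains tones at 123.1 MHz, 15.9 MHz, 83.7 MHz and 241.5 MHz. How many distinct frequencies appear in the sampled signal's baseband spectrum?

4

fs/2 = 27.8 MHz.
123.1 MHz mod fs = 11.9 MHz.
11.9 MHz ≤ fs/2 = 27.8 MHz, appears at 11.9 MHz.
15.9 MHz ≤ fs/2 = 27.8 MHz, passes unchanged.
83.7 MHz mod fs = 28.1 MHz.
28.1 MHz > fs/2 = 27.8 MHz, folds to fs − 28.1 MHz = 27.5 MHz.
241.5 MHz mod fs = 19.1 MHz.
19.1 MHz ≤ fs/2 = 27.8 MHz, appears at 19.1 MHz.
Distinct values: {11.9 MHz, 15.9 MHz, 19.1 MHz, 27.5 MHz} → 4.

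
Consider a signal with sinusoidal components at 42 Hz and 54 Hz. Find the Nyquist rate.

108 Hz

Highest-frequency component: 54 Hz.
Nyquist rate = 2 × 54 Hz = 108 Hz.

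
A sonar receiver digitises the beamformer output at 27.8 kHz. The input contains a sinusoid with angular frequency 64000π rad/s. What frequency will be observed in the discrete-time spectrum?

4.2 kHz

ω = 64000π rad/s → f = ω/(2π) = 32000 Hz = 32 kHz.
32 kHz mod fs = 4.2 kHz.
4.2 kHz ≤ fs/2 = 13.9 kHz, appears at 4.2 kHz.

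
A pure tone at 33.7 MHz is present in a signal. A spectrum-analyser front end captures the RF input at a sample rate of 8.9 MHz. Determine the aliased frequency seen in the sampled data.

33.7 MHz mod fs = 7 MHz.
7 MHz > fs/2 = 4.45 MHz, folds to fs − 7 MHz = 1.9 MHz.

1.9 MHz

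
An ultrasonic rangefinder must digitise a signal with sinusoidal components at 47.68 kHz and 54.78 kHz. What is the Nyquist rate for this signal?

109.56 kHz

Highest-frequency component: 54.78 kHz.
Nyquist rate = 2 × 54.78 kHz = 109.56 kHz.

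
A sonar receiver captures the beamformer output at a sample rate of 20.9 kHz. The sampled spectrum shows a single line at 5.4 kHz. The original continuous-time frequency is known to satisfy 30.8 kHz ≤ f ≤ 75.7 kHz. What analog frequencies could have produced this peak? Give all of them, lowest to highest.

36.4 kHz, 47.2 kHz, 57.3 kHz, 68.1 kHz

Frequencies that alias to 5.4 kHz are k·fs ± 5.4 kHz for integer k ≥ 0.
k=0: 5.4 kHz.
k=1: 15.5 kHz, 26.3 kHz.
k=2: 36.4 kHz, 47.2 kHz.
k=3: 57.3 kHz, 68.1 kHz.
k=4: 78.2 kHz, 89 kHz.
Within [30.8 kHz, 75.7 kHz]: 36.4 kHz, 47.2 kHz, 57.3 kHz, 68.1 kHz.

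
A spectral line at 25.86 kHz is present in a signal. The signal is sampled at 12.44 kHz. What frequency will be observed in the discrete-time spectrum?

25.86 kHz mod fs = 0.98 kHz.
0.98 kHz ≤ fs/2 = 6.22 kHz, appears at 0.98 kHz.

0.98 kHz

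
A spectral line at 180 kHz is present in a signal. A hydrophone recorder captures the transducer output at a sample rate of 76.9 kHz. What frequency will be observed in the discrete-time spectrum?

26.2 kHz

180 kHz mod fs = 26.2 kHz.
26.2 kHz ≤ fs/2 = 38.45 kHz, appears at 26.2 kHz.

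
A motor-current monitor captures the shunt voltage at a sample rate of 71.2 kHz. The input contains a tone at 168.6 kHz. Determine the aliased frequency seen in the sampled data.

168.6 kHz mod fs = 26.2 kHz.
26.2 kHz ≤ fs/2 = 35.6 kHz, appears at 26.2 kHz.

26.2 kHz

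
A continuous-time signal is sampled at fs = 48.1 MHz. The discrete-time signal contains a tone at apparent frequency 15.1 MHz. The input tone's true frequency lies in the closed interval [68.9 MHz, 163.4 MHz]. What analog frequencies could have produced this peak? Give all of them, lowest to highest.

Frequencies that alias to 15.1 MHz are k·fs ± 15.1 MHz for integer k ≥ 0.
k=0: 15.1 MHz.
k=1: 33 MHz, 63.2 MHz.
k=2: 81.1 MHz, 111.3 MHz.
k=3: 129.2 MHz, 159.4 MHz.
k=4: 177.3 MHz, 207.5 MHz.
Within [68.9 MHz, 163.4 MHz]: 81.1 MHz, 111.3 MHz, 129.2 MHz, 159.4 MHz.

81.1 MHz, 111.3 MHz, 129.2 MHz, 159.4 MHz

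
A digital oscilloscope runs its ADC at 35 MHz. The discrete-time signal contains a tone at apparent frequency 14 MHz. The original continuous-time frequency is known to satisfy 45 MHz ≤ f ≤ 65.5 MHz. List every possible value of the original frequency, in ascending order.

Frequencies that alias to 14 MHz are k·fs ± 14 MHz for integer k ≥ 0.
k=0: 14 MHz.
k=1: 21 MHz, 49 MHz.
k=2: 56 MHz, 84 MHz.
k=3: 91 MHz, 119 MHz.
Within [45 MHz, 65.5 MHz]: 49 MHz, 56 MHz.

49 MHz, 56 MHz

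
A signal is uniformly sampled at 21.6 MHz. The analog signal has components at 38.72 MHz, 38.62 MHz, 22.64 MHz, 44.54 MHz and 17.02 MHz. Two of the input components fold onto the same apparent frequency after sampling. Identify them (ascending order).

17.02 MHz, 38.62 MHz

fs/2 = 10.8 MHz.
38.72 MHz mod fs = 17.12 MHz.
17.12 MHz > fs/2 = 10.8 MHz, folds to fs − 17.12 MHz = 4.48 MHz.
38.62 MHz mod fs = 17.02 MHz.
17.02 MHz > fs/2 = 10.8 MHz, folds to fs − 17.02 MHz = 4.58 MHz.
22.64 MHz mod fs = 1.04 MHz.
1.04 MHz ≤ fs/2 = 10.8 MHz, appears at 1.04 MHz.
44.54 MHz mod fs = 1.34 MHz.
1.34 MHz ≤ fs/2 = 10.8 MHz, appears at 1.34 MHz.
17.02 MHz > fs/2 = 10.8 MHz, folds to fs − 17.02 MHz = 4.58 MHz.
17.02 MHz and 38.62 MHz both map to 4.58 MHz.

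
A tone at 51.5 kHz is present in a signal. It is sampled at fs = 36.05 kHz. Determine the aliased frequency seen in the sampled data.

51.5 kHz mod fs = 15.45 kHz.
15.45 kHz ≤ fs/2 = 18.025 kHz, appears at 15.45 kHz.

15.45 kHz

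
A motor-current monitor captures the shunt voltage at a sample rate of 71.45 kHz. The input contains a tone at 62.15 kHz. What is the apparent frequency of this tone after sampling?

62.15 kHz > fs/2 = 35.725 kHz, folds to fs − 62.15 kHz = 9.3 kHz.

9.3 kHz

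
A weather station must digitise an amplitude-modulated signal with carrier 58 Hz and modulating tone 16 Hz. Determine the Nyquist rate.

148 Hz

AM sidebands sit at fc ± fm = 42 Hz and 74 Hz.
Highest-frequency component: 74 Hz.
Nyquist rate = 2 × 74 Hz = 148 Hz.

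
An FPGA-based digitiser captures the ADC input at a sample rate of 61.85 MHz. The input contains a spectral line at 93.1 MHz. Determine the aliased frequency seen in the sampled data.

30.6 MHz

93.1 MHz mod fs = 31.25 MHz.
31.25 MHz > fs/2 = 30.925 MHz, folds to fs − 31.25 MHz = 30.6 MHz.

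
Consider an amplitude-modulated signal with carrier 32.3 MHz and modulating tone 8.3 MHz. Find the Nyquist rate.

81.2 MHz

AM sidebands sit at fc ± fm = 24 MHz and 40.6 MHz.
Highest-frequency component: 40.6 MHz.
Nyquist rate = 2 × 40.6 MHz = 81.2 MHz.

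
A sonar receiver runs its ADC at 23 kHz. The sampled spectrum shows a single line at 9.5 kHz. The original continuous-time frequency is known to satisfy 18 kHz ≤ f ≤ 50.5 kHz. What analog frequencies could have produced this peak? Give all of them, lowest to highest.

32.5 kHz, 36.5 kHz

Frequencies that alias to 9.5 kHz are k·fs ± 9.5 kHz for integer k ≥ 0.
k=0: 9.5 kHz.
k=1: 13.5 kHz, 32.5 kHz.
k=2: 36.5 kHz, 55.5 kHz.
k=3: 59.5 kHz, 78.5 kHz.
Within [18 kHz, 50.5 kHz]: 32.5 kHz, 36.5 kHz.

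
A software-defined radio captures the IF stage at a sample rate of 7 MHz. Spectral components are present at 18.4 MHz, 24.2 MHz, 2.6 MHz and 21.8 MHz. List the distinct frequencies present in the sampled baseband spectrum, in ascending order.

fs/2 = 3.5 MHz.
18.4 MHz mod fs = 4.4 MHz.
4.4 MHz > fs/2 = 3.5 MHz, folds to fs − 4.4 MHz = 2.6 MHz.
24.2 MHz mod fs = 3.2 MHz.
3.2 MHz ≤ fs/2 = 3.5 MHz, appears at 3.2 MHz.
2.6 MHz ≤ fs/2 = 3.5 MHz, passes unchanged.
21.8 MHz mod fs = 0.8 MHz.
0.8 MHz ≤ fs/2 = 3.5 MHz, appears at 0.8 MHz.
Distinct values: {0.8 MHz, 2.6 MHz, 3.2 MHz}.

0.8 MHz, 2.6 MHz, 3.2 MHz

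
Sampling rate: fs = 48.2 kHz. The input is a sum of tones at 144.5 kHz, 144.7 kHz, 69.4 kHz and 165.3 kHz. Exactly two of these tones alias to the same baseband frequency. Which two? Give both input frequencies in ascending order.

fs/2 = 24.1 kHz.
144.5 kHz mod fs = 48.1 kHz.
48.1 kHz > fs/2 = 24.1 kHz, folds to fs − 48.1 kHz = 0.1 kHz.
144.7 kHz mod fs = 0.1 kHz.
0.1 kHz ≤ fs/2 = 24.1 kHz, appears at 0.1 kHz.
69.4 kHz mod fs = 21.2 kHz.
21.2 kHz ≤ fs/2 = 24.1 kHz, appears at 21.2 kHz.
165.3 kHz mod fs = 20.7 kHz.
20.7 kHz ≤ fs/2 = 24.1 kHz, appears at 20.7 kHz.
144.5 kHz and 144.7 kHz both map to 0.1 kHz.

144.5 kHz, 144.7 kHz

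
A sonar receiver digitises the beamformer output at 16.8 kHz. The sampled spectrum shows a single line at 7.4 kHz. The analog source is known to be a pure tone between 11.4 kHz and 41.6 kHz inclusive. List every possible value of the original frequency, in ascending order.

24.2 kHz, 26.2 kHz, 41 kHz

Frequencies that alias to 7.4 kHz are k·fs ± 7.4 kHz for integer k ≥ 0.
k=0: 7.4 kHz.
k=1: 9.4 kHz, 24.2 kHz.
k=2: 26.2 kHz, 41 kHz.
k=3: 43 kHz, 57.8 kHz.
Within [11.4 kHz, 41.6 kHz]: 24.2 kHz, 26.2 kHz, 41 kHz.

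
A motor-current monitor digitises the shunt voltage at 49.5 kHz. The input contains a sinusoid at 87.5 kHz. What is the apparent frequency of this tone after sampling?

87.5 kHz mod fs = 38 kHz.
38 kHz > fs/2 = 24.75 kHz, folds to fs − 38 kHz = 11.5 kHz.

11.5 kHz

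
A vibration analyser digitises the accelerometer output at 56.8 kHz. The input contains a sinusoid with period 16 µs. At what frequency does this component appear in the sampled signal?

T = 16 µs → f = 1/T = 62.5 kHz.
62.5 kHz mod fs = 5.7 kHz.
5.7 kHz ≤ fs/2 = 28.4 kHz, appears at 5.7 kHz.

5.7 kHz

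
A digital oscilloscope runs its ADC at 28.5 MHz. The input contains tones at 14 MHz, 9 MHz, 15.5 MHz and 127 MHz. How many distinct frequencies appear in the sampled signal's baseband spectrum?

fs/2 = 14.25 MHz.
14 MHz ≤ fs/2 = 14.25 MHz, passes unchanged.
9 MHz ≤ fs/2 = 14.25 MHz, passes unchanged.
15.5 MHz > fs/2 = 14.25 MHz, folds to fs − 15.5 MHz = 13 MHz.
127 MHz mod fs = 13 MHz.
13 MHz ≤ fs/2 = 14.25 MHz, appears at 13 MHz.
Distinct values: {9 MHz, 13 MHz, 14 MHz} → 3.

3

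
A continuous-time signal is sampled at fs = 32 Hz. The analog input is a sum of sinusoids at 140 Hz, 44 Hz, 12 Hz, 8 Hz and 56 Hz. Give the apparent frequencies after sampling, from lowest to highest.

fs/2 = 16 Hz.
140 Hz mod fs = 12 Hz.
12 Hz ≤ fs/2 = 16 Hz, appears at 12 Hz.
44 Hz mod fs = 12 Hz.
12 Hz ≤ fs/2 = 16 Hz, appears at 12 Hz.
12 Hz ≤ fs/2 = 16 Hz, passes unchanged.
8 Hz ≤ fs/2 = 16 Hz, passes unchanged.
56 Hz mod fs = 24 Hz.
24 Hz > fs/2 = 16 Hz, folds to fs − 24 Hz = 8 Hz.
Distinct values: {8 Hz, 12 Hz}.

8 Hz, 12 Hz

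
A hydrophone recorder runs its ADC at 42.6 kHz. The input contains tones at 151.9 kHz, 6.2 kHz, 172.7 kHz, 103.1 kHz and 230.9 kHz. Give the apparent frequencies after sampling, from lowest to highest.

fs/2 = 21.3 kHz.
151.9 kHz mod fs = 24.1 kHz.
24.1 kHz > fs/2 = 21.3 kHz, folds to fs − 24.1 kHz = 18.5 kHz.
6.2 kHz ≤ fs/2 = 21.3 kHz, passes unchanged.
172.7 kHz mod fs = 2.3 kHz.
2.3 kHz ≤ fs/2 = 21.3 kHz, appears at 2.3 kHz.
103.1 kHz mod fs = 17.9 kHz.
17.9 kHz ≤ fs/2 = 21.3 kHz, appears at 17.9 kHz.
230.9 kHz mod fs = 17.9 kHz.
17.9 kHz ≤ fs/2 = 21.3 kHz, appears at 17.9 kHz.
Distinct values: {2.3 kHz, 6.2 kHz, 17.9 kHz, 18.5 kHz}.

2.3 kHz, 6.2 kHz, 17.9 kHz, 18.5 kHz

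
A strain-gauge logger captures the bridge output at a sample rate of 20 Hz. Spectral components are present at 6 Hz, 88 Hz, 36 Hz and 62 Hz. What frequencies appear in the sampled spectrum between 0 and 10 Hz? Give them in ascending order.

fs/2 = 10 Hz.
6 Hz ≤ fs/2 = 10 Hz, passes unchanged.
88 Hz mod fs = 8 Hz.
8 Hz ≤ fs/2 = 10 Hz, appears at 8 Hz.
36 Hz mod fs = 16 Hz.
16 Hz > fs/2 = 10 Hz, folds to fs − 16 Hz = 4 Hz.
62 Hz mod fs = 2 Hz.
2 Hz ≤ fs/2 = 10 Hz, appears at 2 Hz.
Distinct values: {2 Hz, 4 Hz, 6 Hz, 8 Hz}.

2 Hz, 4 Hz, 6 Hz, 8 Hz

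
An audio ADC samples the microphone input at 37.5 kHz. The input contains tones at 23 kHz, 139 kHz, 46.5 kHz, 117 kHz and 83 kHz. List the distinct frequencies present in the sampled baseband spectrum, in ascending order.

4.5 kHz, 8 kHz, 9 kHz, 11 kHz, 14.5 kHz

fs/2 = 18.75 kHz.
23 kHz > fs/2 = 18.75 kHz, folds to fs − 23 kHz = 14.5 kHz.
139 kHz mod fs = 26.5 kHz.
26.5 kHz > fs/2 = 18.75 kHz, folds to fs − 26.5 kHz = 11 kHz.
46.5 kHz mod fs = 9 kHz.
9 kHz ≤ fs/2 = 18.75 kHz, appears at 9 kHz.
117 kHz mod fs = 4.5 kHz.
4.5 kHz ≤ fs/2 = 18.75 kHz, appears at 4.5 kHz.
83 kHz mod fs = 8 kHz.
8 kHz ≤ fs/2 = 18.75 kHz, appears at 8 kHz.
Distinct values: {4.5 kHz, 8 kHz, 9 kHz, 11 kHz, 14.5 kHz}.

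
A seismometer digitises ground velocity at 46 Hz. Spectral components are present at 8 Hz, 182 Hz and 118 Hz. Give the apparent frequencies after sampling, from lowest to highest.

fs/2 = 23 Hz.
8 Hz ≤ fs/2 = 23 Hz, passes unchanged.
182 Hz mod fs = 44 Hz.
44 Hz > fs/2 = 23 Hz, folds to fs − 44 Hz = 2 Hz.
118 Hz mod fs = 26 Hz.
26 Hz > fs/2 = 23 Hz, folds to fs − 26 Hz = 20 Hz.
Distinct values: {2 Hz, 8 Hz, 20 Hz}.

2 Hz, 8 Hz, 20 Hz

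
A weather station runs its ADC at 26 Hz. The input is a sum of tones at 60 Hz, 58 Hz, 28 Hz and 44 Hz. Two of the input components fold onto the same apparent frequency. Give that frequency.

fs/2 = 13 Hz.
60 Hz mod fs = 8 Hz.
8 Hz ≤ fs/2 = 13 Hz, appears at 8 Hz.
58 Hz mod fs = 6 Hz.
6 Hz ≤ fs/2 = 13 Hz, appears at 6 Hz.
28 Hz mod fs = 2 Hz.
2 Hz ≤ fs/2 = 13 Hz, appears at 2 Hz.
44 Hz mod fs = 18 Hz.
18 Hz > fs/2 = 13 Hz, folds to fs − 18 Hz = 8 Hz.
44 Hz and 60 Hz both map to 8 Hz.

8 Hz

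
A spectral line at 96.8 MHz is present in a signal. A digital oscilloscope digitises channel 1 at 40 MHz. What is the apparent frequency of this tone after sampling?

96.8 MHz mod fs = 16.8 MHz.
16.8 MHz ≤ fs/2 = 20 MHz, appears at 16.8 MHz.

16.8 MHz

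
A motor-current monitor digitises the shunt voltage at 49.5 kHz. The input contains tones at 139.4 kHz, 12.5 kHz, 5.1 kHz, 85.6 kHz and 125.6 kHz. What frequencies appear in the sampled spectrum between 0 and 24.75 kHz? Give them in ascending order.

fs/2 = 24.75 kHz.
139.4 kHz mod fs = 40.4 kHz.
40.4 kHz > fs/2 = 24.75 kHz, folds to fs − 40.4 kHz = 9.1 kHz.
12.5 kHz ≤ fs/2 = 24.75 kHz, passes unchanged.
5.1 kHz ≤ fs/2 = 24.75 kHz, passes unchanged.
85.6 kHz mod fs = 36.1 kHz.
36.1 kHz > fs/2 = 24.75 kHz, folds to fs − 36.1 kHz = 13.4 kHz.
125.6 kHz mod fs = 26.6 kHz.
26.6 kHz > fs/2 = 24.75 kHz, folds to fs − 26.6 kHz = 22.9 kHz.
Distinct values: {5.1 kHz, 9.1 kHz, 12.5 kHz, 13.4 kHz, 22.9 kHz}.

5.1 kHz, 9.1 kHz, 12.5 kHz, 13.4 kHz, 22.9 kHz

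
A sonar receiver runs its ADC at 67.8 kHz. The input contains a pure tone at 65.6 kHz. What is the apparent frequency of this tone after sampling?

65.6 kHz > fs/2 = 33.9 kHz, folds to fs − 65.6 kHz = 2.2 kHz.

2.2 kHz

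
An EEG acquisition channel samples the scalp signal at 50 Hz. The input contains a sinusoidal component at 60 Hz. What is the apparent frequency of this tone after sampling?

10 Hz

60 Hz mod fs = 10 Hz.
10 Hz ≤ fs/2 = 25 Hz, appears at 10 Hz.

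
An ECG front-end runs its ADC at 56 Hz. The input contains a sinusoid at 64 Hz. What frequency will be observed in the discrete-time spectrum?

8 Hz

64 Hz mod fs = 8 Hz.
8 Hz ≤ fs/2 = 28 Hz, appears at 8 Hz.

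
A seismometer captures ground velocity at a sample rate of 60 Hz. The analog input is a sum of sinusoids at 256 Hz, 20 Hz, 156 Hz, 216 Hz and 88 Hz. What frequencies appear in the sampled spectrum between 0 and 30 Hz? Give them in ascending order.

16 Hz, 20 Hz, 24 Hz, 28 Hz

fs/2 = 30 Hz.
256 Hz mod fs = 16 Hz.
16 Hz ≤ fs/2 = 30 Hz, appears at 16 Hz.
20 Hz ≤ fs/2 = 30 Hz, passes unchanged.
156 Hz mod fs = 36 Hz.
36 Hz > fs/2 = 30 Hz, folds to fs − 36 Hz = 24 Hz.
216 Hz mod fs = 36 Hz.
36 Hz > fs/2 = 30 Hz, folds to fs − 36 Hz = 24 Hz.
88 Hz mod fs = 28 Hz.
28 Hz ≤ fs/2 = 30 Hz, appears at 28 Hz.
Distinct values: {16 Hz, 20 Hz, 24 Hz, 28 Hz}.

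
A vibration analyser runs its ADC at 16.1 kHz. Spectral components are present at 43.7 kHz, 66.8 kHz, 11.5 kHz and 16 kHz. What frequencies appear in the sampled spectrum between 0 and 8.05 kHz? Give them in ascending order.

fs/2 = 8.05 kHz.
43.7 kHz mod fs = 11.5 kHz.
11.5 kHz > fs/2 = 8.05 kHz, folds to fs − 11.5 kHz = 4.6 kHz.
66.8 kHz mod fs = 2.4 kHz.
2.4 kHz ≤ fs/2 = 8.05 kHz, appears at 2.4 kHz.
11.5 kHz > fs/2 = 8.05 kHz, folds to fs − 11.5 kHz = 4.6 kHz.
16 kHz > fs/2 = 8.05 kHz, folds to fs − 16 kHz = 0.1 kHz.
Distinct values: {0.1 kHz, 2.4 kHz, 4.6 kHz}.

0.1 kHz, 2.4 kHz, 4.6 kHz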